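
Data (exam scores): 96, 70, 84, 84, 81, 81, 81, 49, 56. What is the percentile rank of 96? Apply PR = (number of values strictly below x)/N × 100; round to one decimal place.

N = 9.
Strictly below 96: 8. Equal to 96: 1.
PR = 8/9 × 100 = 88.9

88.9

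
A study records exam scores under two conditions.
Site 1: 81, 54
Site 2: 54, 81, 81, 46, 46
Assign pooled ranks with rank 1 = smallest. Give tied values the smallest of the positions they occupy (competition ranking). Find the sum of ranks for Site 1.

Sorted (ascending): 46, 46, 54, 54, 81, 81, 81
The 2 values of 46 occupy positions 1–2 → each gets rank 1.
The 2 values of 54 occupy positions 3–4 → each gets rank 3.
The 3 values of 81 occupy positions 5–7 → each gets rank 5.
Site 1 values → pooled ranks: 81→5, 54→3
Rank sum = 5 + 3 = 8

8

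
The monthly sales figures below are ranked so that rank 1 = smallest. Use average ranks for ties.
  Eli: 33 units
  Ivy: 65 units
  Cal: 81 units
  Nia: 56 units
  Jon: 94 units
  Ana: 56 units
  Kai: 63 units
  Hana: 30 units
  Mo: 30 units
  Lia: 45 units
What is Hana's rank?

1.5

Sorted (ascending): 30, 30, 33, 45, 56, 56, 63, 65, 81, 94
The 2 values of 30 occupy positions 1–2 → average rank (1+2)/2 = 1.5.
The 2 values of 56 occupy positions 5–6 → average rank (5+6)/2 = 5.5.
Hana has value 30 units → rank 1.5.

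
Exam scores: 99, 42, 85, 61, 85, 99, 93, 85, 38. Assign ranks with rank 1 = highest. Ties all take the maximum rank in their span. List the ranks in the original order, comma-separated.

2, 8, 6, 7, 6, 2, 3, 6, 9

Sorted (descending): 99, 99, 93, 85, 85, 85, 61, 42, 38
The 2 values of 99 occupy positions 1–2 → each gets rank 2.
The 3 values of 85 occupy positions 4–6 → each gets rank 6.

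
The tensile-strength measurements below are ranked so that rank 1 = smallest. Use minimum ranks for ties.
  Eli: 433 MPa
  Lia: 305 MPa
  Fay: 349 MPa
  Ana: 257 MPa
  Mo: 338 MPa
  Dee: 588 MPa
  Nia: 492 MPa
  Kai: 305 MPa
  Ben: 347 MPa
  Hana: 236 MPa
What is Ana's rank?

2

Sorted (ascending): 236, 257, 305, 305, 338, 347, 349, 433, 492, 588
The 2 values of 305 occupy positions 3–4 → each gets rank 3.
Ana has value 257 MPa → rank 2.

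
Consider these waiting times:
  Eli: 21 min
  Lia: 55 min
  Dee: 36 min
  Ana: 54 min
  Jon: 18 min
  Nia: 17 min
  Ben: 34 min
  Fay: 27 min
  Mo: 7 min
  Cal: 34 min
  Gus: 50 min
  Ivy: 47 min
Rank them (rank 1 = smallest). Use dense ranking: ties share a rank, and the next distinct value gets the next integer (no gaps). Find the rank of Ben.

6

Sorted (ascending): 7, 17, 18, 21, 27, 34, 34, 36, 47, 50, 54, 55
The 2 values of 34 share dense rank 6.
Remaining distinct values take the next consecutive integers.
Ben has value 34 min → rank 6.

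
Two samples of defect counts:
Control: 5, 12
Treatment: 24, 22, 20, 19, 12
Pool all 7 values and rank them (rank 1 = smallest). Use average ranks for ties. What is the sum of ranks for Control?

3.5

Sorted (ascending): 5, 12, 12, 19, 20, 22, 24
The 2 values of 12 occupy positions 2–3 → average rank (2+3)/2 = 2.5.
Control values → pooled ranks: 5→1, 12→2.5
Rank sum = 1 + 2.5 = 3.5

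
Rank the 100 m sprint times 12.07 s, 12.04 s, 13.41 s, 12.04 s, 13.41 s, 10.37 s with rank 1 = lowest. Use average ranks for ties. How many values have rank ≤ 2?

1

Sorted (ascending): 10.37, 12.04, 12.04, 12.07, 13.41, 13.41
The 2 values of 12.04 occupy positions 2–3 → average rank (2+3)/2 = 2.5.
The 2 values of 13.41 occupy positions 5–6 → average rank (5+6)/2 = 5.5.
Ranks ≤ 2: {1} → 1 value.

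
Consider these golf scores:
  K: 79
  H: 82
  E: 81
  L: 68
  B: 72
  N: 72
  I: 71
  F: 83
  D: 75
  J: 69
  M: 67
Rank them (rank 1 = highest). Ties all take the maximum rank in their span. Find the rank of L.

10

Sorted (descending): 83, 82, 81, 79, 75, 72, 72, 71, 69, 68, 67
The 2 values of 72 occupy positions 6–7 → each gets rank 7.
L has value 68 → rank 10.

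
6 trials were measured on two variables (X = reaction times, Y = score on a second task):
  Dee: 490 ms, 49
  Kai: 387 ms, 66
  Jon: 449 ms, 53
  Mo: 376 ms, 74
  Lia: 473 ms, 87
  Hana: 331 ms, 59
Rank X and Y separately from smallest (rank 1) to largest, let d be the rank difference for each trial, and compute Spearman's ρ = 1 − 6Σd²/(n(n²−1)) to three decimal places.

-0.257

Ranks of variable 1: 6, 3, 4, 2, 5, 1
Ranks of variable 2: 1, 4, 2, 5, 6, 3
d = r₁ − r₂: 5, -1, 2, -3, -1, -2
d²: 25, 1, 4, 9, 1, 4; Σd² = 44
ρ = 1 − 6·44/(6·35) = 1 − 264/210 = -0.257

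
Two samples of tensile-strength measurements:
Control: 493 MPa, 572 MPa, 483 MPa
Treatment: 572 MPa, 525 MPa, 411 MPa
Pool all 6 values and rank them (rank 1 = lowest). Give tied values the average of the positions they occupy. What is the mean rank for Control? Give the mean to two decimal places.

Sorted (ascending): 411, 483, 493, 525, 572, 572
The 2 values of 572 occupy positions 5–6 → average rank (5+6)/2 = 5.5.
Control values → pooled ranks: 493→3, 572→5.5, 483→2
Mean rank = (3 + 5.5 + 2) / 3 = 3.50

3.50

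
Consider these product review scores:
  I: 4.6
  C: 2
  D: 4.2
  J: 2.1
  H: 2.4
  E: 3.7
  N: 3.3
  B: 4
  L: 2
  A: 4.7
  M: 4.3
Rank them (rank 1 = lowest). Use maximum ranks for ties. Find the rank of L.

2

Sorted (ascending): 2, 2, 2.1, 2.4, 3.3, 3.7, 4, 4.2, 4.3, 4.6, 4.7
The 2 values of 2 occupy positions 1–2 → each gets rank 2.
L has value 2 → rank 2.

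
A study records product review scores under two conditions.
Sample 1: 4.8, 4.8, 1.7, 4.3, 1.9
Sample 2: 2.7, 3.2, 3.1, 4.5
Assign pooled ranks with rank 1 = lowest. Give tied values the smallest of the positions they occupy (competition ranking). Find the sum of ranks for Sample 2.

19

Sorted (ascending): 1.7, 1.9, 2.7, 3.1, 3.2, 4.3, 4.5, 4.8, 4.8
The 2 values of 4.8 occupy positions 8–9 → each gets rank 8.
Sample 2 values → pooled ranks: 2.7→3, 3.2→5, 3.1→4, 4.5→7
Rank sum = 3 + 5 + 4 + 7 = 19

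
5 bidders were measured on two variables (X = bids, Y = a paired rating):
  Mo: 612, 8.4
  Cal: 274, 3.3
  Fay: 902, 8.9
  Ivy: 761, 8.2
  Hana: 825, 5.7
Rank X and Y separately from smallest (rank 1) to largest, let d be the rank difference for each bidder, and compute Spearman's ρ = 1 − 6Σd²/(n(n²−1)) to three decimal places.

Ranks of variable 1: 2, 1, 5, 3, 4
Ranks of variable 2: 4, 1, 5, 3, 2
d = r₁ − r₂: -2, 0, 0, 0, 2
d²: 4, 0, 0, 0, 4; Σd² = 8
ρ = 1 − 6·8/(5·24) = 1 − 48/120 = 0.600

0.600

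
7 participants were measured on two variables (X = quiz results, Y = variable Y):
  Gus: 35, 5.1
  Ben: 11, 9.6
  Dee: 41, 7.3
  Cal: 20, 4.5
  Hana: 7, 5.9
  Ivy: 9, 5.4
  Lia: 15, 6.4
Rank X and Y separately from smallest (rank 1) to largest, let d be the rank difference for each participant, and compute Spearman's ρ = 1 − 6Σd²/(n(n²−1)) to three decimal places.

Ranks of variable 1: 6, 3, 7, 5, 1, 2, 4
Ranks of variable 2: 2, 7, 6, 1, 4, 3, 5
d = r₁ − r₂: 4, -4, 1, 4, -3, -1, -1
d²: 16, 16, 1, 16, 9, 1, 1; Σd² = 60
ρ = 1 − 6·60/(7·48) = 1 − 360/336 = -0.071

-0.071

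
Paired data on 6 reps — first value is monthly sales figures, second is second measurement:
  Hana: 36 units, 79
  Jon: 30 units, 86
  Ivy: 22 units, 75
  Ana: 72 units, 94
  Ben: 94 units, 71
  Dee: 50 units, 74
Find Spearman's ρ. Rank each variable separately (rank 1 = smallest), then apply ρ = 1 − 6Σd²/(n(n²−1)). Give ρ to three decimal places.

-0.257

Ranks of variable 1: 3, 2, 1, 5, 6, 4
Ranks of variable 2: 4, 5, 3, 6, 1, 2
d = r₁ − r₂: -1, -3, -2, -1, 5, 2
d²: 1, 9, 4, 1, 25, 4; Σd² = 44
ρ = 1 − 6·44/(6·35) = 1 − 264/210 = -0.257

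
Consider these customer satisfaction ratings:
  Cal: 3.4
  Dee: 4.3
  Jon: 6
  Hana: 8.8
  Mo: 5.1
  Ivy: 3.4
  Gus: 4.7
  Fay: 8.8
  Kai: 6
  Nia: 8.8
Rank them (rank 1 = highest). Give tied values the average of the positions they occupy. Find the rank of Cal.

9.5

Sorted (descending): 8.8, 8.8, 8.8, 6, 6, 5.1, 4.7, 4.3, 3.4, 3.4
The 3 values of 8.8 occupy positions 1–3 → average rank 2.
The 2 values of 6 occupy positions 4–5 → average rank (4+5)/2 = 4.5.
The 2 values of 3.4 occupy positions 9–10 → average rank (9+10)/2 = 9.5.
Cal has value 3.4 → rank 9.5.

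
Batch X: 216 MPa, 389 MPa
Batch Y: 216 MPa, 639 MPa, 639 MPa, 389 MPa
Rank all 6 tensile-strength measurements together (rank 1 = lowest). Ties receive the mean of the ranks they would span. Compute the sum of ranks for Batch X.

Sorted (ascending): 216, 216, 389, 389, 639, 639
The 2 values of 216 occupy positions 1–2 → average rank (1+2)/2 = 1.5.
The 2 values of 389 occupy positions 3–4 → average rank (3+4)/2 = 3.5.
The 2 values of 639 occupy positions 5–6 → average rank (5+6)/2 = 5.5.
Batch X values → pooled ranks: 216→1.5, 389→3.5
Rank sum = 1.5 + 3.5 = 5

5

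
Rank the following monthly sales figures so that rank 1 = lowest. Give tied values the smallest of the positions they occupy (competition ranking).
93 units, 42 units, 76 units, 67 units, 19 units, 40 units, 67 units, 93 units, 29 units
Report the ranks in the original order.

8, 4, 7, 5, 1, 3, 5, 8, 2

Sorted (ascending): 19, 29, 40, 42, 67, 67, 76, 93, 93
The 2 values of 67 occupy positions 5–6 → each gets rank 5.
The 2 values of 93 occupy positions 8–9 → each gets rank 8.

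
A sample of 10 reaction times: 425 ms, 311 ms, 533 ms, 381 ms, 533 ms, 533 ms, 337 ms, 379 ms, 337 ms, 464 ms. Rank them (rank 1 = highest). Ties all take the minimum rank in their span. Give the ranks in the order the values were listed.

5, 10, 1, 6, 1, 1, 8, 7, 8, 4

Sorted (descending): 533, 533, 533, 464, 425, 381, 379, 337, 337, 311
The 3 values of 533 occupy positions 1–3 → each gets rank 1.
The 2 values of 337 occupy positions 8–9 → each gets rank 8.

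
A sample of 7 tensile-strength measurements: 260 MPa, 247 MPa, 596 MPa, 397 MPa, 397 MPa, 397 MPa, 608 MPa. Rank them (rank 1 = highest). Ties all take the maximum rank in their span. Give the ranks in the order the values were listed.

6, 7, 2, 5, 5, 5, 1

Sorted (descending): 608, 596, 397, 397, 397, 260, 247
The 3 values of 397 occupy positions 3–5 → each gets rank 5.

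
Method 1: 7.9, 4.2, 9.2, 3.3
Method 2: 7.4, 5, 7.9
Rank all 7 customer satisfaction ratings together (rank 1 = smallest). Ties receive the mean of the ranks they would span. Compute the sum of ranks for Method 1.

Sorted (ascending): 3.3, 4.2, 5, 7.4, 7.9, 7.9, 9.2
The 2 values of 7.9 occupy positions 5–6 → average rank (5+6)/2 = 5.5.
Method 1 values → pooled ranks: 7.9→5.5, 4.2→2, 9.2→7, 3.3→1
Rank sum = 5.5 + 2 + 7 + 1 = 15.5

15.5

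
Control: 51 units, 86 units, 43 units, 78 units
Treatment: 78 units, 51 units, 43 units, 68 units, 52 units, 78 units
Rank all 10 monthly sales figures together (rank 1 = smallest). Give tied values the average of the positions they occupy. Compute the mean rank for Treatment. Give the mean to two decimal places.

5.33

Sorted (ascending): 43, 43, 51, 51, 52, 68, 78, 78, 78, 86
The 2 values of 43 occupy positions 1–2 → average rank (1+2)/2 = 1.5.
The 2 values of 51 occupy positions 3–4 → average rank (3+4)/2 = 3.5.
The 3 values of 78 occupy positions 7–9 → average rank 8.
Treatment values → pooled ranks: 78→8, 51→3.5, 43→1.5, 68→6, 52→5, 78→8
Mean rank = (8 + 3.5 + 1.5 + 6 + 5 + 8) / 6 = 5.33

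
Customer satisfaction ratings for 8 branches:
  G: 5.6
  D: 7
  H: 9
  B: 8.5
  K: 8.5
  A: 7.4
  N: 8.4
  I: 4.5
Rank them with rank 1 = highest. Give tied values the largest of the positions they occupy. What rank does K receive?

3

Sorted (descending): 9, 8.5, 8.5, 8.4, 7.4, 7, 5.6, 4.5
The 2 values of 8.5 occupy positions 2–3 → each gets rank 3.
K has value 8.5 → rank 3.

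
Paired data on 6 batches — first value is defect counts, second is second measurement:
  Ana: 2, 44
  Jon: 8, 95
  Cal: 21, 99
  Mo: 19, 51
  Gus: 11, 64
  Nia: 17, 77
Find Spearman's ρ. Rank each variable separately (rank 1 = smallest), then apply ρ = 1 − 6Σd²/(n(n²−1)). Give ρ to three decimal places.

0.486

Ranks of variable 1: 1, 2, 6, 5, 3, 4
Ranks of variable 2: 1, 5, 6, 2, 3, 4
d = r₁ − r₂: 0, -3, 0, 3, 0, 0
d²: 0, 9, 0, 9, 0, 0; Σd² = 18
ρ = 1 − 6·18/(6·35) = 1 − 108/210 = 0.486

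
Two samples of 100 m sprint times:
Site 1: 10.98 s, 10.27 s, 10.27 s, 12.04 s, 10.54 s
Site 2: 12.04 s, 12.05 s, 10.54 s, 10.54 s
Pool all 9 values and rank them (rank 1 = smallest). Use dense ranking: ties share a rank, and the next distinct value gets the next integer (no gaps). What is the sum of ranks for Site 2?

13

Sorted (ascending): 10.27, 10.27, 10.54, 10.54, 10.54, 10.98, 12.04, 12.04, 12.05
The 2 values of 10.27 share dense rank 1.
The 3 values of 10.54 share dense rank 2.
The 2 values of 12.04 share dense rank 4.
Remaining distinct values take the next consecutive integers.
Site 2 values → pooled ranks: 12.04→4, 12.05→5, 10.54→2, 10.54→2
Rank sum = 4 + 5 + 2 + 2 = 13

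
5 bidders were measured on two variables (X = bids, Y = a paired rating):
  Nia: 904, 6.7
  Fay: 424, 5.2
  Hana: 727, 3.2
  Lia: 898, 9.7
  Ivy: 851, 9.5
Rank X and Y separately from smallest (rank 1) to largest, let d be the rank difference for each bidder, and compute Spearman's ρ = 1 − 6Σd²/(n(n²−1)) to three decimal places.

0.600

Ranks of variable 1: 5, 1, 2, 4, 3
Ranks of variable 2: 3, 2, 1, 5, 4
d = r₁ − r₂: 2, -1, 1, -1, -1
d²: 4, 1, 1, 1, 1; Σd² = 8
ρ = 1 − 6·8/(5·24) = 1 − 48/120 = 0.600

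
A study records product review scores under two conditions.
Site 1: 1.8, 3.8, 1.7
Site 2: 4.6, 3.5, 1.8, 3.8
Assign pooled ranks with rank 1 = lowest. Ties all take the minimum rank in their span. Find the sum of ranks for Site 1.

8

Sorted (ascending): 1.7, 1.8, 1.8, 3.5, 3.8, 3.8, 4.6
The 2 values of 1.8 occupy positions 2–3 → each gets rank 2.
The 2 values of 3.8 occupy positions 5–6 → each gets rank 5.
Site 1 values → pooled ranks: 1.8→2, 3.8→5, 1.7→1
Rank sum = 2 + 5 + 1 = 8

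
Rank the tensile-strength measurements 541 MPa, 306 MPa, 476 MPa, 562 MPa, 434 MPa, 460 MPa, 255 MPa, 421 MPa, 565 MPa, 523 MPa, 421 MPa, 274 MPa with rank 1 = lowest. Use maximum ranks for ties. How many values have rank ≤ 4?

3

Sorted (ascending): 255, 274, 306, 421, 421, 434, 460, 476, 523, 541, 562, 565
The 2 values of 421 occupy positions 4–5 → each gets rank 5.
Ranks ≤ 4: {1, 2, 3} → 3 values.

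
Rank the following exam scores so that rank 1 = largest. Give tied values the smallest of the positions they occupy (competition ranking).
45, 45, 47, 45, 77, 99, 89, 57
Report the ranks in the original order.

Sorted (descending): 99, 89, 77, 57, 47, 45, 45, 45
The 3 values of 45 occupy positions 6–8 → each gets rank 6.

6, 6, 5, 6, 3, 1, 2, 4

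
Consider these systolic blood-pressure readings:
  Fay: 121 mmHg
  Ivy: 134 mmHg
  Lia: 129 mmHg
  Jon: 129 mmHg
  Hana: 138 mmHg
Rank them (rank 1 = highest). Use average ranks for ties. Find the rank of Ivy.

Sorted (descending): 138, 134, 129, 129, 121
The 2 values of 129 occupy positions 3–4 → average rank (3+4)/2 = 3.5.
Ivy has value 134 mmHg → rank 2.

2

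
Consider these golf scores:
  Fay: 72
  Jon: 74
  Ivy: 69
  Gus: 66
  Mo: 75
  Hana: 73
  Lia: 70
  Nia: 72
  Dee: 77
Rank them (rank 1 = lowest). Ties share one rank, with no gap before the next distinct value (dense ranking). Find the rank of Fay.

Sorted (ascending): 66, 69, 70, 72, 72, 73, 74, 75, 77
The 2 values of 72 share dense rank 4.
Remaining distinct values take the next consecutive integers.
Fay has value 72 → rank 4.

4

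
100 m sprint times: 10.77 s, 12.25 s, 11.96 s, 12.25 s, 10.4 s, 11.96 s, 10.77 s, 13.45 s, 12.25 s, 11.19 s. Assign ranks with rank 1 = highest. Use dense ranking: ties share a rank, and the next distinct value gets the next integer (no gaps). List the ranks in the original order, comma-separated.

Sorted (descending): 13.45, 12.25, 12.25, 12.25, 11.96, 11.96, 11.19, 10.77, 10.77, 10.4
The 3 values of 12.25 share dense rank 2.
The 2 values of 11.96 share dense rank 3.
The 2 values of 10.77 share dense rank 5.
Remaining distinct values take the next consecutive integers.

5, 2, 3, 2, 6, 3, 5, 1, 2, 4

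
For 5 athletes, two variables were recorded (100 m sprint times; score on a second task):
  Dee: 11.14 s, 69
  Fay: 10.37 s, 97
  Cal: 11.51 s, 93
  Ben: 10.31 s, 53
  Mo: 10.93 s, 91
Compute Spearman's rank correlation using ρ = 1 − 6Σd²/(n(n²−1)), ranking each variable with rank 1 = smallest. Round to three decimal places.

0.300

Ranks of variable 1: 4, 2, 5, 1, 3
Ranks of variable 2: 2, 5, 4, 1, 3
d = r₁ − r₂: 2, -3, 1, 0, 0
d²: 4, 9, 1, 0, 0; Σd² = 14
ρ = 1 − 6·14/(5·24) = 1 − 84/120 = 0.300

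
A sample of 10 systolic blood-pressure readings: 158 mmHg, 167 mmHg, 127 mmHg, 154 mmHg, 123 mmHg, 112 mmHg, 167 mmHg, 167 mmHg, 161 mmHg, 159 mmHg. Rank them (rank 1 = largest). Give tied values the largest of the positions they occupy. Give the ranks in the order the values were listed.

Sorted (descending): 167, 167, 167, 161, 159, 158, 154, 127, 123, 112
The 3 values of 167 occupy positions 1–3 → each gets rank 3.

6, 3, 8, 7, 9, 10, 3, 3, 4, 5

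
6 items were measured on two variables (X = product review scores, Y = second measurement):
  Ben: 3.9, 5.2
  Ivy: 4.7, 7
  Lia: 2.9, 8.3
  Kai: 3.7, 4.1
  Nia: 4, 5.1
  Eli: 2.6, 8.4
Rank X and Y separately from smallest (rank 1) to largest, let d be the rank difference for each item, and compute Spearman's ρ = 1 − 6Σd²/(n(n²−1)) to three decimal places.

-0.486

Ranks of variable 1: 4, 6, 2, 3, 5, 1
Ranks of variable 2: 3, 4, 5, 1, 2, 6
d = r₁ − r₂: 1, 2, -3, 2, 3, -5
d²: 1, 4, 9, 4, 9, 25; Σd² = 52
ρ = 1 − 6·52/(6·35) = 1 − 312/210 = -0.486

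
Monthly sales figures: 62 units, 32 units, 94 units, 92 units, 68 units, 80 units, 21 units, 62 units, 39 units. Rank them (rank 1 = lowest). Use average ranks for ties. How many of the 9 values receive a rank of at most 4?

Sorted (ascending): 21, 32, 39, 62, 62, 68, 80, 92, 94
The 2 values of 62 occupy positions 4–5 → average rank (4+5)/2 = 4.5.
Ranks ≤ 4: {1, 2, 3} → 3 values.

3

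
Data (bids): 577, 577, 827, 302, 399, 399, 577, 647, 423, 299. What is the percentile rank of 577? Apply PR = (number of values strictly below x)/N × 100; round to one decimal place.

50.0

N = 10.
Strictly below 577: 5. Equal to 577: 3.
PR = 5/10 × 100 = 50.0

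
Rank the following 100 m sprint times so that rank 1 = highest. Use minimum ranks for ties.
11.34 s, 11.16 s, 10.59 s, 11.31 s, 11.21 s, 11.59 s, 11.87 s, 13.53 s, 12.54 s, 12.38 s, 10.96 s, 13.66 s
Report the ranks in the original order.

Sorted (descending): 13.66, 13.53, 12.54, 12.38, 11.87, 11.59, 11.34, 11.31, 11.21, 11.16, 10.96, 10.59
No ties — each value takes its position as its rank.

7, 10, 12, 8, 9, 6, 5, 2, 3, 4, 11, 1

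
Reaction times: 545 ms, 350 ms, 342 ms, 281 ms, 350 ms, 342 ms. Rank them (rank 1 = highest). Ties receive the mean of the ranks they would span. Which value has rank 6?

Sorted (descending): 545, 350, 350, 342, 342, 281
The 2 values of 350 occupy positions 2–3 → average rank (2+3)/2 = 2.5.
The 2 values of 342 occupy positions 4–5 → average rank (4+5)/2 = 4.5.
Rank 6 → value 281.

281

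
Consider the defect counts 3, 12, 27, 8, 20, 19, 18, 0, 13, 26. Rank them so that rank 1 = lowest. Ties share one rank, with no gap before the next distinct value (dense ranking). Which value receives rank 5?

13

Sorted (ascending): 0, 3, 8, 12, 13, 18, 19, 20, 26, 27
No ties — each value takes its position as its rank.
Rank 5 → value 13.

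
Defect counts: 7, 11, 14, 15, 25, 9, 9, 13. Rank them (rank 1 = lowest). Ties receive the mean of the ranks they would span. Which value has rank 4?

Sorted (ascending): 7, 9, 9, 11, 13, 14, 15, 25
The 2 values of 9 occupy positions 2–3 → average rank (2+3)/2 = 2.5.
Rank 4 → value 11.

11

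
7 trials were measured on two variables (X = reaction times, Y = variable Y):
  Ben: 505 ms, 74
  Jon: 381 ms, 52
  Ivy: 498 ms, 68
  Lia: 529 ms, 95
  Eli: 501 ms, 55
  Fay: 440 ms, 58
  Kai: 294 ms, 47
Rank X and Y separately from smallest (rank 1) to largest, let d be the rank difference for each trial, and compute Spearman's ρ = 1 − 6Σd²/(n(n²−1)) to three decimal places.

Ranks of variable 1: 6, 2, 4, 7, 5, 3, 1
Ranks of variable 2: 6, 2, 5, 7, 3, 4, 1
d = r₁ − r₂: 0, 0, -1, 0, 2, -1, 0
d²: 0, 0, 1, 0, 4, 1, 0; Σd² = 6
ρ = 1 − 6·6/(7·48) = 1 − 36/336 = 0.893

0.893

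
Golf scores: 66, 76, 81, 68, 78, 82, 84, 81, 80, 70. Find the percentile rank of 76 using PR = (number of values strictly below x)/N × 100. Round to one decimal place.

30.0

N = 10.
Strictly below 76: 3. Equal to 76: 1.
PR = 3/10 × 100 = 30.0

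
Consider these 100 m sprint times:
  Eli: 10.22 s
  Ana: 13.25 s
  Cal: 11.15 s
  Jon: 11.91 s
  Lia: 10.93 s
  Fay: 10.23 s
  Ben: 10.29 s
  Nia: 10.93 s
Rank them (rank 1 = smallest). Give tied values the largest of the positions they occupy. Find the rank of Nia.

5

Sorted (ascending): 10.22, 10.23, 10.29, 10.93, 10.93, 11.15, 11.91, 13.25
The 2 values of 10.93 occupy positions 4–5 → each gets rank 5.
Nia has value 10.93 s → rank 5.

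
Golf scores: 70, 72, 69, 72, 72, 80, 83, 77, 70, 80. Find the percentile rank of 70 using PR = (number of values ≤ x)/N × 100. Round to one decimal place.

N = 10.
Strictly below 70: 1. Equal to 70: 2.
PR = 3/10 × 100 = 30.0

30.0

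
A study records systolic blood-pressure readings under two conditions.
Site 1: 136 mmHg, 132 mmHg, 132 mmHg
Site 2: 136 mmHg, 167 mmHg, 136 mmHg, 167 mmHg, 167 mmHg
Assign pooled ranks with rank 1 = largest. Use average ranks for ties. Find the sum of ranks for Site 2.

16

Sorted (descending): 167, 167, 167, 136, 136, 136, 132, 132
The 3 values of 167 occupy positions 1–3 → average rank 2.
The 3 values of 136 occupy positions 4–6 → average rank 5.
The 2 values of 132 occupy positions 7–8 → average rank (7+8)/2 = 7.5.
Site 2 values → pooled ranks: 136→5, 167→2, 136→5, 167→2, 167→2
Rank sum = 5 + 2 + 5 + 2 + 2 = 16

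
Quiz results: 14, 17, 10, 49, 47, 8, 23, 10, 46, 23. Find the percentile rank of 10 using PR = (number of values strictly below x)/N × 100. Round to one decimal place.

10.0

N = 10.
Strictly below 10: 1. Equal to 10: 2.
PR = 1/10 × 100 = 10.0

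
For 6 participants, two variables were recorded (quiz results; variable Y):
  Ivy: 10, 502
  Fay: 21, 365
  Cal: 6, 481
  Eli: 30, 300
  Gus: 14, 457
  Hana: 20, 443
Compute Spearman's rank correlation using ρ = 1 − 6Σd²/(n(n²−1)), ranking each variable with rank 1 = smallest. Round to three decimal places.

Ranks of variable 1: 2, 5, 1, 6, 3, 4
Ranks of variable 2: 6, 2, 5, 1, 4, 3
d = r₁ − r₂: -4, 3, -4, 5, -1, 1
d²: 16, 9, 16, 25, 1, 1; Σd² = 68
ρ = 1 − 6·68/(6·35) = 1 − 408/210 = -0.943

-0.943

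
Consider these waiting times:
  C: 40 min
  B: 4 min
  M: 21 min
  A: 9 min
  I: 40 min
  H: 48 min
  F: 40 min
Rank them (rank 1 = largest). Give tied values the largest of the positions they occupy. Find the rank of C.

4

Sorted (descending): 48, 40, 40, 40, 21, 9, 4
The 3 values of 40 occupy positions 2–4 → each gets rank 4.
C has value 40 min → rank 4.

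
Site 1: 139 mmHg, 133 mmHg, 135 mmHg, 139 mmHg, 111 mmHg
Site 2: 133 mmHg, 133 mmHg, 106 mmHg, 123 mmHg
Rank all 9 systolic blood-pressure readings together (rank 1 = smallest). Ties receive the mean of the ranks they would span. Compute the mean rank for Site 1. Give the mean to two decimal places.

Sorted (ascending): 106, 111, 123, 133, 133, 133, 135, 139, 139
The 3 values of 133 occupy positions 4–6 → average rank 5.
The 2 values of 139 occupy positions 8–9 → average rank (8+9)/2 = 8.5.
Site 1 values → pooled ranks: 139→8.5, 133→5, 135→7, 139→8.5, 111→2
Mean rank = (8.5 + 5 + 7 + 8.5 + 2) / 5 = 6.20

6.20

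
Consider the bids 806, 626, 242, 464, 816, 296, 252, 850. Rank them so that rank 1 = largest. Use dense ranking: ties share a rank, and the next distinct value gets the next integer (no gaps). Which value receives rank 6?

296

Sorted (descending): 850, 816, 806, 626, 464, 296, 252, 242
No ties — each value takes its position as its rank.
Rank 6 → value 296.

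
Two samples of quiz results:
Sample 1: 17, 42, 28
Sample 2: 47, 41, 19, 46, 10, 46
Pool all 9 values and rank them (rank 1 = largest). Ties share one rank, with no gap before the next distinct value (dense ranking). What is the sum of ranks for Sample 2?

Sorted (descending): 47, 46, 46, 42, 41, 28, 19, 17, 10
The 2 values of 46 share dense rank 2.
Remaining distinct values take the next consecutive integers.
Sample 2 values → pooled ranks: 47→1, 41→4, 19→6, 46→2, 10→8, 46→2
Rank sum = 1 + 4 + 6 + 2 + 8 + 2 = 23

23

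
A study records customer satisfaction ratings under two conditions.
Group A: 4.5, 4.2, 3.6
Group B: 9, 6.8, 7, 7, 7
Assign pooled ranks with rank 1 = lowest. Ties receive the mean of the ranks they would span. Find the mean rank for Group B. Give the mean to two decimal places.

Sorted (ascending): 3.6, 4.2, 4.5, 6.8, 7, 7, 7, 9
The 3 values of 7 occupy positions 5–7 → average rank 6.
Group B values → pooled ranks: 9→8, 6.8→4, 7→6, 7→6, 7→6
Mean rank = (8 + 4 + 6 + 6 + 6) / 5 = 6.00

6.00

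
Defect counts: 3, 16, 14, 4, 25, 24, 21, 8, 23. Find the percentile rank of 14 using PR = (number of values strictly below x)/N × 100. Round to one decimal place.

33.3

N = 9.
Strictly below 14: 3. Equal to 14: 1.
PR = 3/9 × 100 = 33.3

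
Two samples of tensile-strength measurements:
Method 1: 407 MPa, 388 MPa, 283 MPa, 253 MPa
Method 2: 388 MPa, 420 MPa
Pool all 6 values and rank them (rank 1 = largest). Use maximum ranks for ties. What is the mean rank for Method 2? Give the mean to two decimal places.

Sorted (descending): 420, 407, 388, 388, 283, 253
The 2 values of 388 occupy positions 3–4 → each gets rank 4.
Method 2 values → pooled ranks: 388→4, 420→1
Mean rank = (4 + 1) / 2 = 2.50

2.50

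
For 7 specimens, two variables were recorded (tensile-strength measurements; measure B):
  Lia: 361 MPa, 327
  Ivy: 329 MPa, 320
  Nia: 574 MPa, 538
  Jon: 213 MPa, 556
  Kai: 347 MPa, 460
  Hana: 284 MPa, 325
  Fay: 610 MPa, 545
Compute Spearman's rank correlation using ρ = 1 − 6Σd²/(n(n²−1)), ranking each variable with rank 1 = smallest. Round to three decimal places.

0.179

Ranks of variable 1: 5, 3, 6, 1, 4, 2, 7
Ranks of variable 2: 3, 1, 5, 7, 4, 2, 6
d = r₁ − r₂: 2, 2, 1, -6, 0, 0, 1
d²: 4, 4, 1, 36, 0, 0, 1; Σd² = 46
ρ = 1 − 6·46/(7·48) = 1 − 276/336 = 0.179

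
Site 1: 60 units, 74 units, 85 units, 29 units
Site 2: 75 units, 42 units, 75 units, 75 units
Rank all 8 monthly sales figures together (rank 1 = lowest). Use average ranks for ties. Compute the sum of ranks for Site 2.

20

Sorted (ascending): 29, 42, 60, 74, 75, 75, 75, 85
The 3 values of 75 occupy positions 5–7 → average rank 6.
Site 2 values → pooled ranks: 75→6, 42→2, 75→6, 75→6
Rank sum = 6 + 2 + 6 + 6 = 20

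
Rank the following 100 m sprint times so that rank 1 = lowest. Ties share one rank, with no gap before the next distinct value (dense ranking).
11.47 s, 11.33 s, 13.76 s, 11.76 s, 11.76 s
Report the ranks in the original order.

2, 1, 4, 3, 3

Sorted (ascending): 11.33, 11.47, 11.76, 11.76, 13.76
The 2 values of 11.76 share dense rank 3.
Remaining distinct values take the next consecutive integers.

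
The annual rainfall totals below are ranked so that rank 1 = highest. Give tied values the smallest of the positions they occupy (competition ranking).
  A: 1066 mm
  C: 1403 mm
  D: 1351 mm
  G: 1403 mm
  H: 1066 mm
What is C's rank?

1

Sorted (descending): 1403, 1403, 1351, 1066, 1066
The 2 values of 1403 occupy positions 1–2 → each gets rank 1.
The 2 values of 1066 occupy positions 4–5 → each gets rank 4.
C has value 1403 mm → rank 1.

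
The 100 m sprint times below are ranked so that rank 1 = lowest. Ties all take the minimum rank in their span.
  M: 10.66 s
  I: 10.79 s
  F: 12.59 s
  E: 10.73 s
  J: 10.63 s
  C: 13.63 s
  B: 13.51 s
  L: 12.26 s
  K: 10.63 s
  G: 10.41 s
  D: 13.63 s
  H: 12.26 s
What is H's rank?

7

Sorted (ascending): 10.41, 10.63, 10.63, 10.66, 10.73, 10.79, 12.26, 12.26, 12.59, 13.51, 13.63, 13.63
The 2 values of 10.63 occupy positions 2–3 → each gets rank 2.
The 2 values of 12.26 occupy positions 7–8 → each gets rank 7.
The 2 values of 13.63 occupy positions 11–12 → each gets rank 11.
H has value 12.26 s → rank 7.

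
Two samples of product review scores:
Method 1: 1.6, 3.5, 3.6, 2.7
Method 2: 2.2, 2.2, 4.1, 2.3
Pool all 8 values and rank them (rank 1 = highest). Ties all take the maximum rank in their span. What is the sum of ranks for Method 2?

20

Sorted (descending): 4.1, 3.6, 3.5, 2.7, 2.3, 2.2, 2.2, 1.6
The 2 values of 2.2 occupy positions 6–7 → each gets rank 7.
Method 2 values → pooled ranks: 2.2→7, 2.2→7, 4.1→1, 2.3→5
Rank sum = 7 + 7 + 1 + 5 = 20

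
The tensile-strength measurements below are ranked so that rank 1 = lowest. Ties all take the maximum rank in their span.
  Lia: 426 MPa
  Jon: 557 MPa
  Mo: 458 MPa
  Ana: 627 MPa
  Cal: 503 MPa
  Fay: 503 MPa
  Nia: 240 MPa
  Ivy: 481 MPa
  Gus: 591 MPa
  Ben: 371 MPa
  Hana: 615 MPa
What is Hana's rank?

Sorted (ascending): 240, 371, 426, 458, 481, 503, 503, 557, 591, 615, 627
The 2 values of 503 occupy positions 6–7 → each gets rank 7.
Hana has value 615 MPa → rank 10.

10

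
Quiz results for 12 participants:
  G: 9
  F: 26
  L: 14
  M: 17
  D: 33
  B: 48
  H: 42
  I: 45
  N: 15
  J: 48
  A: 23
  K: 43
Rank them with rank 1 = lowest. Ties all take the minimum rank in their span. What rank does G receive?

1

Sorted (ascending): 9, 14, 15, 17, 23, 26, 33, 42, 43, 45, 48, 48
The 2 values of 48 occupy positions 11–12 → each gets rank 11.
G has value 9 → rank 1.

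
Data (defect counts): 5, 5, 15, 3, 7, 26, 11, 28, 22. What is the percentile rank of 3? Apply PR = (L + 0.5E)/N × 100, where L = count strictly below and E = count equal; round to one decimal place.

N = 9.
Strictly below 3: 0. Equal to 3: 1.
PR = (0 + 0.5·1)/9 × 100 = 5.6

5.6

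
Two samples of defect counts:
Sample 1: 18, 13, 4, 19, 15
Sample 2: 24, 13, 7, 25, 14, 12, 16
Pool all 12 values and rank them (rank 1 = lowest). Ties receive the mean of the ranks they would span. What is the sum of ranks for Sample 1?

Sorted (ascending): 4, 7, 12, 13, 13, 14, 15, 16, 18, 19, 24, 25
The 2 values of 13 occupy positions 4–5 → average rank (4+5)/2 = 4.5.
Sample 1 values → pooled ranks: 18→9, 13→4.5, 4→1, 19→10, 15→7
Rank sum = 9 + 4.5 + 1 + 10 + 7 = 31.5

31.5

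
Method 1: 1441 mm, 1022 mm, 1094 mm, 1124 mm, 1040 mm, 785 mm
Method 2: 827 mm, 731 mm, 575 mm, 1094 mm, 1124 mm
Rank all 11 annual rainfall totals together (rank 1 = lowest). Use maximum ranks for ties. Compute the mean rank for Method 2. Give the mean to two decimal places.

5.00

Sorted (ascending): 575, 731, 785, 827, 1022, 1040, 1094, 1094, 1124, 1124, 1441
The 2 values of 1094 occupy positions 7–8 → each gets rank 8.
The 2 values of 1124 occupy positions 9–10 → each gets rank 10.
Method 2 values → pooled ranks: 827→4, 731→2, 575→1, 1094→8, 1124→10
Mean rank = (4 + 2 + 1 + 8 + 10) / 5 = 5.00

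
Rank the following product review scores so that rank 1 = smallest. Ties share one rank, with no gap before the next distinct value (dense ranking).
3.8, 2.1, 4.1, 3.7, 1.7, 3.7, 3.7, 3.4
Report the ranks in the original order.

Sorted (ascending): 1.7, 2.1, 3.4, 3.7, 3.7, 3.7, 3.8, 4.1
The 3 values of 3.7 share dense rank 4.
Remaining distinct values take the next consecutive integers.

5, 2, 6, 4, 1, 4, 4, 3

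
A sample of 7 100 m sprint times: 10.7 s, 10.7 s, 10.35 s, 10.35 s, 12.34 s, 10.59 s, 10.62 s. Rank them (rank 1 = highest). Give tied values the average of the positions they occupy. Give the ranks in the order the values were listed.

Sorted (descending): 12.34, 10.7, 10.7, 10.62, 10.59, 10.35, 10.35
The 2 values of 10.7 occupy positions 2–3 → average rank (2+3)/2 = 2.5.
The 2 values of 10.35 occupy positions 6–7 → average rank (6+7)/2 = 6.5.

2.5, 2.5, 6.5, 6.5, 1, 5, 4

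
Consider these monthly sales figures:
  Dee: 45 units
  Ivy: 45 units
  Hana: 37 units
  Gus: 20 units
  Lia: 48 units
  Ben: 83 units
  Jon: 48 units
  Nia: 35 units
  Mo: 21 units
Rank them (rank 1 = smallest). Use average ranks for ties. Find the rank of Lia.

Sorted (ascending): 20, 21, 35, 37, 45, 45, 48, 48, 83
The 2 values of 45 occupy positions 5–6 → average rank (5+6)/2 = 5.5.
The 2 values of 48 occupy positions 7–8 → average rank (7+8)/2 = 7.5.
Lia has value 48 units → rank 7.5.

7.5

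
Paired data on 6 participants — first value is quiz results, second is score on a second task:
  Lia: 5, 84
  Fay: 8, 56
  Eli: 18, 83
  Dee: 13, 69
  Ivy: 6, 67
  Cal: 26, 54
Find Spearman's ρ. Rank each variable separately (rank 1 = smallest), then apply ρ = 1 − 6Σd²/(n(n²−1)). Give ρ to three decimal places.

Ranks of variable 1: 1, 3, 5, 4, 2, 6
Ranks of variable 2: 6, 2, 5, 4, 3, 1
d = r₁ − r₂: -5, 1, 0, 0, -1, 5
d²: 25, 1, 0, 0, 1, 25; Σd² = 52
ρ = 1 − 6·52/(6·35) = 1 − 312/210 = -0.486

-0.486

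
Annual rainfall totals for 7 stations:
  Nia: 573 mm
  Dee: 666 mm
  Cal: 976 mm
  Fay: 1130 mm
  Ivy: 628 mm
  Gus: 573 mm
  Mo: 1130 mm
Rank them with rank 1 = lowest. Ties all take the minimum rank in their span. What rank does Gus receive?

Sorted (ascending): 573, 573, 628, 666, 976, 1130, 1130
The 2 values of 573 occupy positions 1–2 → each gets rank 1.
The 2 values of 1130 occupy positions 6–7 → each gets rank 6.
Gus has value 573 mm → rank 1.

1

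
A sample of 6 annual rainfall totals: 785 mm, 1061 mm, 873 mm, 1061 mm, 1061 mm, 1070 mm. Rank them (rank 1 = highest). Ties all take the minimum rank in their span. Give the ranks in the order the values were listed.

Sorted (descending): 1070, 1061, 1061, 1061, 873, 785
The 3 values of 1061 occupy positions 2–4 → each gets rank 2.

6, 2, 5, 2, 2, 1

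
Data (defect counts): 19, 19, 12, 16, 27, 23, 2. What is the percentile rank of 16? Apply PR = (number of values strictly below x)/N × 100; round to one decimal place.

28.6

N = 7.
Strictly below 16: 2. Equal to 16: 1.
PR = 2/7 × 100 = 28.6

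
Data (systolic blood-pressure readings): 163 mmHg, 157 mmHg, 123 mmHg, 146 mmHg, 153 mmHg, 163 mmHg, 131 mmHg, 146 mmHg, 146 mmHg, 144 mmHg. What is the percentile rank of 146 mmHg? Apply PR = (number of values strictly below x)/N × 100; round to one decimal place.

N = 10.
Strictly below 146: 3. Equal to 146: 3.
PR = 3/10 × 100 = 30.0

30.0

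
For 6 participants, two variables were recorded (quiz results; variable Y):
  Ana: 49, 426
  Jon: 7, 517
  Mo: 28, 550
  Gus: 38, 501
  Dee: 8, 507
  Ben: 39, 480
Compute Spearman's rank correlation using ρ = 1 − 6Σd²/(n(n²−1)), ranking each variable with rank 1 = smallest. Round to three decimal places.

Ranks of variable 1: 6, 1, 3, 4, 2, 5
Ranks of variable 2: 1, 5, 6, 3, 4, 2
d = r₁ − r₂: 5, -4, -3, 1, -2, 3
d²: 25, 16, 9, 1, 4, 9; Σd² = 64
ρ = 1 − 6·64/(6·35) = 1 − 384/210 = -0.829

-0.829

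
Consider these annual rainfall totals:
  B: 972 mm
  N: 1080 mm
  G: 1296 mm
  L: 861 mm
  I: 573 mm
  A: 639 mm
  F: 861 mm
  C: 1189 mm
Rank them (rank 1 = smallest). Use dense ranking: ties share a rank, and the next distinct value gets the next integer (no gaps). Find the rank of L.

Sorted (ascending): 573, 639, 861, 861, 972, 1080, 1189, 1296
The 2 values of 861 share dense rank 3.
Remaining distinct values take the next consecutive integers.
L has value 861 mm → rank 3.

3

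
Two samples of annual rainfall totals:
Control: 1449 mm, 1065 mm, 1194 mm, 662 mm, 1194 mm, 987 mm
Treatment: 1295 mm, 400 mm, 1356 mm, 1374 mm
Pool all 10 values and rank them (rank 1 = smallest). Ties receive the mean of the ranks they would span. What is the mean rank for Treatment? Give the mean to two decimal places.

Sorted (ascending): 400, 662, 987, 1065, 1194, 1194, 1295, 1356, 1374, 1449
The 2 values of 1194 occupy positions 5–6 → average rank (5+6)/2 = 5.5.
Treatment values → pooled ranks: 1295→7, 400→1, 1356→8, 1374→9
Mean rank = (7 + 1 + 8 + 9) / 4 = 6.25

6.25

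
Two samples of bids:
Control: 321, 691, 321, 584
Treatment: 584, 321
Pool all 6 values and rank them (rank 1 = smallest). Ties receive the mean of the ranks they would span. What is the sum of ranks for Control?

Sorted (ascending): 321, 321, 321, 584, 584, 691
The 3 values of 321 occupy positions 1–3 → average rank 2.
The 2 values of 584 occupy positions 4–5 → average rank (4+5)/2 = 4.5.
Control values → pooled ranks: 321→2, 691→6, 321→2, 584→4.5
Rank sum = 2 + 6 + 2 + 4.5 = 14.5

14.5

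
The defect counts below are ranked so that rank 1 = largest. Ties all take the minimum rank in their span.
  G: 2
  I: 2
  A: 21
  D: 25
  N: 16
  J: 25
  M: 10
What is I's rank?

Sorted (descending): 25, 25, 21, 16, 10, 2, 2
The 2 values of 25 occupy positions 1–2 → each gets rank 1.
The 2 values of 2 occupy positions 6–7 → each gets rank 6.
I has value 2 → rank 6.

6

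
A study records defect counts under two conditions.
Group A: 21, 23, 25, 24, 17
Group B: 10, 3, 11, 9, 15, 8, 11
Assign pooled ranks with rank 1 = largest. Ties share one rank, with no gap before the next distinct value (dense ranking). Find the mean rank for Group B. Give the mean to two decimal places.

Sorted (descending): 25, 24, 23, 21, 17, 15, 11, 11, 10, 9, 8, 3
The 2 values of 11 share dense rank 7.
Remaining distinct values take the next consecutive integers.
Group B values → pooled ranks: 10→8, 3→11, 11→7, 9→9, 15→6, 8→10, 11→7
Mean rank = (8 + 11 + 7 + 9 + 6 + 10 + 7) / 7 = 8.29

8.29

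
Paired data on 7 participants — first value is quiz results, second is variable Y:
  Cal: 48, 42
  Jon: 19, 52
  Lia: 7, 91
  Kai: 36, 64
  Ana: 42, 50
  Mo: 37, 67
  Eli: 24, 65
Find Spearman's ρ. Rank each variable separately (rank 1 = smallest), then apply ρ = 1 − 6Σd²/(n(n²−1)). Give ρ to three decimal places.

-0.679

Ranks of variable 1: 7, 2, 1, 4, 6, 5, 3
Ranks of variable 2: 1, 3, 7, 4, 2, 6, 5
d = r₁ − r₂: 6, -1, -6, 0, 4, -1, -2
d²: 36, 1, 36, 0, 16, 1, 4; Σd² = 94
ρ = 1 − 6·94/(7·48) = 1 − 564/336 = -0.679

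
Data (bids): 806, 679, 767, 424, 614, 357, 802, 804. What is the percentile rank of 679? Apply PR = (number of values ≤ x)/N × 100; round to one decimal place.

50.0

N = 8.
Strictly below 679: 3. Equal to 679: 1.
PR = 4/8 × 100 = 50.0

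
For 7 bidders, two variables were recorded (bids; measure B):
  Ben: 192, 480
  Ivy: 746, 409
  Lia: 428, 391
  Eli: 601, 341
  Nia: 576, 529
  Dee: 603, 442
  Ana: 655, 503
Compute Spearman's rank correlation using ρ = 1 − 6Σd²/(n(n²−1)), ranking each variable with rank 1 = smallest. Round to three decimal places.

-0.036

Ranks of variable 1: 1, 7, 2, 4, 3, 5, 6
Ranks of variable 2: 5, 3, 2, 1, 7, 4, 6
d = r₁ − r₂: -4, 4, 0, 3, -4, 1, 0
d²: 16, 16, 0, 9, 16, 1, 0; Σd² = 58
ρ = 1 − 6·58/(7·48) = 1 − 348/336 = -0.036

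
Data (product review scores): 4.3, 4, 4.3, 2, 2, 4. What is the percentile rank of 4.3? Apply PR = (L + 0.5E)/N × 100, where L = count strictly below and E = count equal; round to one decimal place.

83.3

N = 6.
Strictly below 4.3: 4. Equal to 4.3: 2.
PR = (4 + 0.5·2)/6 × 100 = 83.3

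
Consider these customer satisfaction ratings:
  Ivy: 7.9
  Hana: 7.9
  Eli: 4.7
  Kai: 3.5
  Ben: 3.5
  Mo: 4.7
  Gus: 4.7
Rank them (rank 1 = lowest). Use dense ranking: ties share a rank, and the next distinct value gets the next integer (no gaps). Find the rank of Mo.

Sorted (ascending): 3.5, 3.5, 4.7, 4.7, 4.7, 7.9, 7.9
The 2 values of 3.5 share dense rank 1.
The 3 values of 4.7 share dense rank 2.
The 2 values of 7.9 share dense rank 3.
Mo has value 4.7 → rank 2.

2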